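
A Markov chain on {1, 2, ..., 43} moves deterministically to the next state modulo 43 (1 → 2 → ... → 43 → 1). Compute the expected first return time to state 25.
E[T_25 | X_0 = 25] = 43

The chain cycles deterministically, so starting at state 25 it returns in exactly 43 steps. Equivalently, the stationary distribution is uniform π_j = 1/43 for every state j, so by Kac's formula E[T_25] = 1/π_25 = 43.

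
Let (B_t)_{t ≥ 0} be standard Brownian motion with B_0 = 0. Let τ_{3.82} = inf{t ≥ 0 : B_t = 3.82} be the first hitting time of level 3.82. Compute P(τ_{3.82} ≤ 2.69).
P(τ_{3.82} ≤ 2.69) = 2(1 − Φ(3.82/√2.69)) = 2(1 − Φ(2.3291)) ≈ 0.0199

By the reflection principle for standard BM, P(τ_b ≤ t) = 2 · P(B_t ≥ b). Since B_t ~ N(0, t), P(B_t ≥ 3.82) = 1 − Φ(3.82/√t) = 1 − Φ(3.82/√2.69) = 1 − Φ(2.3291) ≈ 0.00993. Doubling: P(τ_{3.82} ≤ 2.69) ≈ 2 · 0.00993 = 0.01986 ≈ 0.0199.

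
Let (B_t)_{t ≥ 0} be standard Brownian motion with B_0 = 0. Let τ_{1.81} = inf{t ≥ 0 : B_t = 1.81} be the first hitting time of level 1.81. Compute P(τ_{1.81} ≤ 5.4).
P(τ_{1.81} ≤ 5.4) = 2(1 − Φ(1.81/√5.4)) = 2(1 − Φ(0.7789)) ≈ 0.4360

By the reflection principle for standard BM, P(τ_b ≤ t) = 2 · P(B_t ≥ b). Since B_t ~ N(0, t), P(B_t ≥ 1.81) = 1 − Φ(1.81/√t) = 1 − Φ(1.81/√5.4) = 1 − Φ(0.7789) ≈ 0.21802. Doubling: P(τ_{1.81} ≤ 5.4) ≈ 2 · 0.21802 = 0.43604 ≈ 0.4360.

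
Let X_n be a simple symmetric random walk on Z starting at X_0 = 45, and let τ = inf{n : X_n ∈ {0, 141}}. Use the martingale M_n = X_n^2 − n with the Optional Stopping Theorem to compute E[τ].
E[τ] = 4320

M_n = X_n^2 − n is a martingale (since E[X_{n+1}^2 | F_n] = X_n^2 + 1). By OST (τ has finite mean in a bounded region), E[M_τ] = E[M_0] = X_0^2 − 0 = 45^2 = 2025. Also E[M_τ] = E[X_τ^2] − E[τ]. The walk exits at 0 or 141, with P(hit 141 first) = 45/141, so E[X_τ^2] = 141^2 · 45/141 + 0 = 6345. Thus E[τ] = E[X_τ^2] − E[M_τ] = 6345 − 2025 = 4320 = 45(141 − 45) = 4320.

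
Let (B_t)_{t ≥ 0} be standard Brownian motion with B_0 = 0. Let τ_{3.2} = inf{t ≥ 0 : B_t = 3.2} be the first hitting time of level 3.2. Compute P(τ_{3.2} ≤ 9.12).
P(τ_{3.2} ≤ 9.12) = 2(1 − Φ(3.2/√9.12)) = 2(1 − Φ(1.0596)) ≈ 0.2893

By the reflection principle for standard BM, P(τ_b ≤ t) = 2 · P(B_t ≥ b). Since B_t ~ N(0, t), P(B_t ≥ 3.2) = 1 − Φ(3.2/√t) = 1 − Φ(3.2/√9.12) = 1 − Φ(1.0596) ≈ 0.14466. Doubling: P(τ_{3.2} ≤ 9.12) ≈ 2 · 0.14466 = 0.28932 ≈ 0.2893.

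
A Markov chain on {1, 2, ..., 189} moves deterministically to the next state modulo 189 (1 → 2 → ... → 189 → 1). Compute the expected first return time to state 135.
E[T_135 | X_0 = 135] = 189

The chain cycles deterministically, so starting at state 135 it returns in exactly 189 steps. Equivalently, the stationary distribution is uniform π_j = 1/189 for every state j, so by Kac's formula E[T_135] = 1/π_135 = 189.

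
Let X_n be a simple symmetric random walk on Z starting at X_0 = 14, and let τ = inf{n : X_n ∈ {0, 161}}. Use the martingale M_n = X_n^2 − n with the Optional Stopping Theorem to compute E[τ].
E[τ] = 2058

M_n = X_n^2 − n is a martingale (since E[X_{n+1}^2 | F_n] = X_n^2 + 1). By OST (τ has finite mean in a bounded region), E[M_τ] = E[M_0] = X_0^2 − 0 = 14^2 = 196. Also E[M_τ] = E[X_τ^2] − E[τ]. The walk exits at 0 or 161, with P(hit 161 first) = 14/161, so E[X_τ^2] = 161^2 · 14/161 + 0 = 2254. Thus E[τ] = E[X_τ^2] − E[M_τ] = 2254 − 196 = 2058 = 14(161 − 14) = 2058.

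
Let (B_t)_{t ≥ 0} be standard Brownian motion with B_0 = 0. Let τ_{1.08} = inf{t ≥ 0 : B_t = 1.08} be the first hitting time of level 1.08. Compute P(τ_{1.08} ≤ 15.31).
P(τ_{1.08} ≤ 15.31) = 2(1 − Φ(1.08/√15.31)) = 2(1 − Φ(0.2760)) ≈ 0.7825

By the reflection principle for standard BM, P(τ_b ≤ t) = 2 · P(B_t ≥ b). Since B_t ~ N(0, t), P(B_t ≥ 1.08) = 1 − Φ(1.08/√t) = 1 − Φ(1.08/√15.31) = 1 − Φ(0.2760) ≈ 0.39127. Doubling: P(τ_{1.08} ≤ 15.31) ≈ 2 · 0.39127 = 0.78254 ≈ 0.7825.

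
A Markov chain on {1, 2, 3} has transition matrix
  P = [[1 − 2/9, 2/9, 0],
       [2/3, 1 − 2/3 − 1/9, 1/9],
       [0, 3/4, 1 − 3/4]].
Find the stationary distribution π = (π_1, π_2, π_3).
π = (81/112, 27/112, 1/28)

This is a birth-death chain on three states, which satisfies detailed balance: π_1 · P_{12} = π_2 · P_{21} and π_2 · P_{23} = π_3 · P_{32}.
From π_1 · 2/9 = π_2 · 2/3: π_2/π_1 = (2/9)/(2/3) = 1/3.
From π_2 · 1/9 = π_3 · 3/4: π_3/π_2 = (1/9)/(3/4) = 4/27.
Take π_1 proportional to 1; then unnormalized π = (1, 1/3, 4/81). Normalize by dividing by the sum 112/81:
  π = (81/112, 27/112, 1/28).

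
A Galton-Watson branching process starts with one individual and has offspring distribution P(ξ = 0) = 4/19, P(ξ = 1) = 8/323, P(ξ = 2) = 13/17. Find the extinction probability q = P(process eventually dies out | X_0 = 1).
q = 68/247

The pgf is f(s) = 4/19 + 8/323·s + 13/17·s². The extinction probability q is the smallest fixed point of f in [0, 1]. Setting s = f(s):
  13/17·s² + (8/323 − 1)·s + 4/19 = 0
  13/17·s² − (4/19 + 13/17)·s + 4/19 = 0
which factors as (s − 1)·(13/17·s − 4/19) = 0, giving roots s = 1 and s = (4/19)/(13/17) = 68/247.
Mean offspring μ = 8/323 + 2·13/17 = 502/323 > 1 (supercritical), so q < 1. The extinction probability is the smaller root: q = (4/19)/(13/17) = 68/247.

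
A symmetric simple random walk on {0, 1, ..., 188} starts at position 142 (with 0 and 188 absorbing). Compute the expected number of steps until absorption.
E[τ | X_0 = 142] = 6532

Let v_k = E[τ | X_0 = k]. Boundary: v_0 = v_188 = 0. Recurrence: v_k = 1 + (v_{k-1} + v_{k+1})/2 for 1 ≤ k ≤ 187. The particular solution to v_k − (v_{k-1} + v_{k+1})/2 = 1 is v_k = −k^2. Adding homogeneous solution A + B k and matching boundaries gives v_k = k (188 − k). Substituting k = 142: v_142 = 142 · 46 = 6532.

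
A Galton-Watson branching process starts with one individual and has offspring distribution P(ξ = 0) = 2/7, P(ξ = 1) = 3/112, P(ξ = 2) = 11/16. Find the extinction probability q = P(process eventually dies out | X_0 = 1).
q = 32/77

The pgf is f(s) = 2/7 + 3/112·s + 11/16·s². The extinction probability q is the smallest fixed point of f in [0, 1]. Setting s = f(s):
  11/16·s² + (3/112 − 1)·s + 2/7 = 0
  11/16·s² − (2/7 + 11/16)·s + 2/7 = 0
which factors as (s − 1)·(11/16·s − 2/7) = 0, giving roots s = 1 and s = (2/7)/(11/16) = 32/77.
Mean offspring μ = 3/112 + 2·11/16 = 157/112 > 1 (supercritical), so q < 1. The extinction probability is the smaller root: q = (2/7)/(11/16) = 32/77.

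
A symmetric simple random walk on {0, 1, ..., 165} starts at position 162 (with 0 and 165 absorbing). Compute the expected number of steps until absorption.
E[τ | X_0 = 162] = 486

Let v_k = E[τ | X_0 = k]. Boundary: v_0 = v_165 = 0. Recurrence: v_k = 1 + (v_{k-1} + v_{k+1})/2 for 1 ≤ k ≤ 164. The particular solution to v_k − (v_{k-1} + v_{k+1})/2 = 1 is v_k = −k^2. Adding homogeneous solution A + B k and matching boundaries gives v_k = k (165 − k). Substituting k = 162: v_162 = 162 · 3 = 486.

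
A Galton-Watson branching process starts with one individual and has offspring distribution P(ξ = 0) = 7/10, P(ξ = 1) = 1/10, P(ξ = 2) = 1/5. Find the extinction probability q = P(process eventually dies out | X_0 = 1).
q = 1

Mean offspring μ = 0·7/10 + 1·1/10 + 2·1/5 = 1/2 ≤ 1. For μ ≤ 1 with offspring not concentrated at 1, the Galton-Watson process goes extinct almost surely, so q = 1.
(Algebraic check: The pgf is f(s) = 7/10 + 1/10·s + 1/5·s². The extinction probability q is the smallest fixed point of f in [0, 1]. Setting s = f(s):
  1/5·s² + (1/10 − 1)·s + 7/10 = 0
  1/5·s² − (7/10 + 1/5)·s + 7/10 = 0
which factors as (s − 1)·(1/5·s − 7/10) = 0, giving roots s = 1 and s = (7/10)/(1/5) = 7/2. Since 7/2 ≥ 1, the smallest root in [0, 1] is s = 1.)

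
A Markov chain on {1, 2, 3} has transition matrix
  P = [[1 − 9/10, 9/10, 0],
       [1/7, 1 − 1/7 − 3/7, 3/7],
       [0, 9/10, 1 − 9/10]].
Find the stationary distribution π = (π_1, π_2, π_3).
π = (10/103, 63/103, 30/103)

This is a birth-death chain on three states, which satisfies detailed balance: π_1 · P_{12} = π_2 · P_{21} and π_2 · P_{23} = π_3 · P_{32}.
From π_1 · 9/10 = π_2 · 1/7: π_2/π_1 = (9/10)/(1/7) = 63/10.
From π_2 · 3/7 = π_3 · 9/10: π_3/π_2 = (3/7)/(9/10) = 10/21.
Take π_1 proportional to 1; then unnormalized π = (1, 63/10, 3). Normalize by dividing by the sum 103/10:
  π = (10/103, 63/103, 30/103).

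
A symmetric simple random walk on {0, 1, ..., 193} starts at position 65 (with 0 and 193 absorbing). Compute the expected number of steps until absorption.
E[τ | X_0 = 65] = 8320

Let v_k = E[τ | X_0 = k]. Boundary: v_0 = v_193 = 0. Recurrence: v_k = 1 + (v_{k-1} + v_{k+1})/2 for 1 ≤ k ≤ 192. The particular solution to v_k − (v_{k-1} + v_{k+1})/2 = 1 is v_k = −k^2. Adding homogeneous solution A + B k and matching boundaries gives v_k = k (193 − k). Substituting k = 65: v_65 = 65 · 128 = 8320.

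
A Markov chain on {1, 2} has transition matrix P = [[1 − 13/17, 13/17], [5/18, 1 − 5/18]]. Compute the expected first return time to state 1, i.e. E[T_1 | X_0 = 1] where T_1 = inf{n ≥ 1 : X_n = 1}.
E[T_1 | X_0 = 1] = 1/π_1 = 319/85

For an irreducible recurrent Markov chain with stationary distribution π, E[T_i | X_0 = i] = 1/π_i (Kac's formula). Here π_1 = (5/18)/(13/17 + 5/18) = (5/18)/(319/306) = 85/319, so E[T_1 | X_0 = 1] = 1/π_1 = (13/17 + 5/18)/(5/18) = (319/306)/(5/18) = 319/85.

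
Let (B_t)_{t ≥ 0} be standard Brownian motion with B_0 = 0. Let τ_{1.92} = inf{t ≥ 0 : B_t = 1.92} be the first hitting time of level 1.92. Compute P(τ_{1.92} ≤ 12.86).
P(τ_{1.92} ≤ 12.86) = 2(1 − Φ(1.92/√12.86)) = 2(1 − Φ(0.5354)) ≈ 0.5924

By the reflection principle for standard BM, P(τ_b ≤ t) = 2 · P(B_t ≥ b). Since B_t ~ N(0, t), P(B_t ≥ 1.92) = 1 − Φ(1.92/√t) = 1 − Φ(1.92/√12.86) = 1 − Φ(0.5354) ≈ 0.29619. Doubling: P(τ_{1.92} ≤ 12.86) ≈ 2 · 0.29619 = 0.59238 ≈ 0.5924.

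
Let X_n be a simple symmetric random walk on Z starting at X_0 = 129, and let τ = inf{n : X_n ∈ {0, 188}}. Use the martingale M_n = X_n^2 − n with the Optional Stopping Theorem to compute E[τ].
E[τ] = 7611

M_n = X_n^2 − n is a martingale (since E[X_{n+1}^2 | F_n] = X_n^2 + 1). By OST (τ has finite mean in a bounded region), E[M_τ] = E[M_0] = X_0^2 − 0 = 129^2 = 16641. Also E[M_τ] = E[X_τ^2] − E[τ]. The walk exits at 0 or 188, with P(hit 188 first) = 129/188, so E[X_τ^2] = 188^2 · 129/188 + 0 = 24252. Thus E[τ] = E[X_τ^2] − E[M_τ] = 24252 − 16641 = 7611 = 129(188 − 129) = 7611.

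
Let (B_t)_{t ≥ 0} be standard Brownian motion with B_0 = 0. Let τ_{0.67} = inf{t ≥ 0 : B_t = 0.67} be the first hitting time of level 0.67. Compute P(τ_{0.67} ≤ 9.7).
P(τ_{0.67} ≤ 9.7) = 2(1 − Φ(0.67/√9.7)) = 2(1 − Φ(0.2151)) ≈ 0.8297

By the reflection principle for standard BM, P(τ_b ≤ t) = 2 · P(B_t ≥ b). Since B_t ~ N(0, t), P(B_t ≥ 0.67) = 1 − Φ(0.67/√t) = 1 − Φ(0.67/√9.7) = 1 − Φ(0.2151) ≈ 0.41484. Doubling: P(τ_{0.67} ≤ 9.7) ≈ 2 · 0.41484 = 0.82968 ≈ 0.8297.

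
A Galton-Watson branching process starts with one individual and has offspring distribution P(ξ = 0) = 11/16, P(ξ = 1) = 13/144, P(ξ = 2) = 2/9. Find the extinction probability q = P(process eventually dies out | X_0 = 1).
q = 1

Mean offspring μ = 0·11/16 + 1·13/144 + 2·2/9 = 77/144 ≤ 1. For μ ≤ 1 with offspring not concentrated at 1, the Galton-Watson process goes extinct almost surely, so q = 1.
(Algebraic check: The pgf is f(s) = 11/16 + 13/144·s + 2/9·s². The extinction probability q is the smallest fixed point of f in [0, 1]. Setting s = f(s):
  2/9·s² + (13/144 − 1)·s + 11/16 = 0
  2/9·s² − (11/16 + 2/9)·s + 11/16 = 0
which factors as (s − 1)·(2/9·s − 11/16) = 0, giving roots s = 1 and s = (11/16)/(2/9) = 99/32. Since 99/32 ≥ 1, the smallest root in [0, 1] is s = 1.)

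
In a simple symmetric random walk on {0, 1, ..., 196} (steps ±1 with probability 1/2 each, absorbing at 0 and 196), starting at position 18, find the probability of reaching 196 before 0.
P(hit 196 before 0) = 18/196 = 9/98

Let u_k = P(hit 196 before 0 | start at k). Then u_0 = 0, u_196 = 1, and u_k = u_{k-1}/2 + u_{k+1}/2 for 1 ≤ k ≤ 195. This harmonic recurrence is solved by u_k = k/196, giving u_18 = 18/196 = 9/98.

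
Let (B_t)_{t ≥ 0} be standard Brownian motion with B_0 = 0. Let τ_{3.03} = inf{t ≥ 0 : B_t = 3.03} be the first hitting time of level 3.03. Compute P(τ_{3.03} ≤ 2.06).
P(τ_{3.03} ≤ 2.06) = 2(1 − Φ(3.03/√2.06)) = 2(1 − Φ(2.1111)) ≈ 0.0348

By the reflection principle for standard BM, P(τ_b ≤ t) = 2 · P(B_t ≥ b). Since B_t ~ N(0, t), P(B_t ≥ 3.03) = 1 − Φ(3.03/√t) = 1 − Φ(3.03/√2.06) = 1 − Φ(2.1111) ≈ 0.01738. Doubling: P(τ_{3.03} ≤ 2.06) ≈ 2 · 0.01738 = 0.03476 ≈ 0.0348.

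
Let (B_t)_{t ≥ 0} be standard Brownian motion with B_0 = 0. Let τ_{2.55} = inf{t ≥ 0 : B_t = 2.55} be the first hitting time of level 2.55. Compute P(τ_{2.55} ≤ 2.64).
P(τ_{2.55} ≤ 2.64) = 2(1 − Φ(2.55/√2.64)) = 2(1 − Φ(1.5694)) ≈ 0.1166

By the reflection principle for standard BM, P(τ_b ≤ t) = 2 · P(B_t ≥ b). Since B_t ~ N(0, t), P(B_t ≥ 2.55) = 1 − Φ(2.55/√t) = 1 − Φ(2.55/√2.64) = 1 − Φ(1.5694) ≈ 0.05828. Doubling: P(τ_{2.55} ≤ 2.64) ≈ 2 · 0.05828 = 0.11656 ≈ 0.1166.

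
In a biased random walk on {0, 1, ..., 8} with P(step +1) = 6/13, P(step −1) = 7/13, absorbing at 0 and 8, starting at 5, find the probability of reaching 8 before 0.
P(hit 8 before 0) = (1 − (7/6)^5) / (1 − (7/6)^8) = 1950696/4085185

Let u_k denote P(reach 8 before 0 | start at k). Boundary: u_0 = 0, u_8 = 1. Recurrence: u_k = 6/13·u_{k+1} + 7/13·u_{k-1} for 1 ≤ k ≤ 7. Try u_k = A + B·r^k with r = q/p = (7/13)/(6/13) = 7/6. Substitution satisfies the recurrence; boundary conditions give:
  u_k = (1 − r^k) / (1 − r^N) = (1 − (7/6)^5) / (1 − (7/6)^8) = 1950696/4085185.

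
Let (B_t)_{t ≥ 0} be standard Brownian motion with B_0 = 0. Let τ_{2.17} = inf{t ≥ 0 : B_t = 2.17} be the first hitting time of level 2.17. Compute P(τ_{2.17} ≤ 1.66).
P(τ_{2.17} ≤ 1.66) = 2(1 − Φ(2.17/√1.66)) = 2(1 − Φ(1.6842)) ≈ 0.0921

By the reflection principle for standard BM, P(τ_b ≤ t) = 2 · P(B_t ≥ b). Since B_t ~ N(0, t), P(B_t ≥ 2.17) = 1 − Φ(2.17/√t) = 1 − Φ(2.17/√1.66) = 1 − Φ(1.6842) ≈ 0.04607. Doubling: P(τ_{2.17} ≤ 1.66) ≈ 2 · 0.04607 = 0.09214 ≈ 0.0921.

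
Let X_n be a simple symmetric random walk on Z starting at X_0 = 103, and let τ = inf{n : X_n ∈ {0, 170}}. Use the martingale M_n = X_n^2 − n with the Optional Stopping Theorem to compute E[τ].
E[τ] = 6901

M_n = X_n^2 − n is a martingale (since E[X_{n+1}^2 | F_n] = X_n^2 + 1). By OST (τ has finite mean in a bounded region), E[M_τ] = E[M_0] = X_0^2 − 0 = 103^2 = 10609. Also E[M_τ] = E[X_τ^2] − E[τ]. The walk exits at 0 or 170, with P(hit 170 first) = 103/170, so E[X_τ^2] = 170^2 · 103/170 + 0 = 17510. Thus E[τ] = E[X_τ^2] − E[M_τ] = 17510 − 10609 = 6901 = 103(170 − 103) = 6901.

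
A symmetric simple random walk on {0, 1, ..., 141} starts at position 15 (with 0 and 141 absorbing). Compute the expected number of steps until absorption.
E[τ | X_0 = 15] = 1890

Let v_k = E[τ | X_0 = k]. Boundary: v_0 = v_141 = 0. Recurrence: v_k = 1 + (v_{k-1} + v_{k+1})/2 for 1 ≤ k ≤ 140. The particular solution to v_k − (v_{k-1} + v_{k+1})/2 = 1 is v_k = −k^2. Adding homogeneous solution A + B k and matching boundaries gives v_k = k (141 − k). Substituting k = 15: v_15 = 15 · 126 = 1890.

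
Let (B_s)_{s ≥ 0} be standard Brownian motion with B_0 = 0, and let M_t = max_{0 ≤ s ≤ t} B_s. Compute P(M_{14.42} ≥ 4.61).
P(M_{14.42} ≥ 4.61) = 2·P(B_{14.42} ≥ 4.61) = 2(1 − Φ(4.61/√14.42)) ≈ 0.2247

By the reflection principle for Brownian motion, P(M_t ≥ a) = 2 · P(B_t ≥ a) for a ≥ 0. Since B_t ~ N(0, t), P(B_t ≥ 4.61) = 1 − Φ(4.61/√t) = 1 − Φ(4.61/√14.42) = 1 − Φ(1.2140). So
  P(M_{14.42} ≥ 4.61) = 2(1 − Φ(1.2140)) ≈ 0.2247.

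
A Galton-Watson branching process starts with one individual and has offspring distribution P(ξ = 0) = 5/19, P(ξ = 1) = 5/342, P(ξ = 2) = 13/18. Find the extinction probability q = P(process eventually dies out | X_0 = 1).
q = 90/247

The pgf is f(s) = 5/19 + 5/342·s + 13/18·s². The extinction probability q is the smallest fixed point of f in [0, 1]. Setting s = f(s):
  13/18·s² + (5/342 − 1)·s + 5/19 = 0
  13/18·s² − (5/19 + 13/18)·s + 5/19 = 0
which factors as (s − 1)·(13/18·s − 5/19) = 0, giving roots s = 1 and s = (5/19)/(13/18) = 90/247.
Mean offspring μ = 5/342 + 2·13/18 = 499/342 > 1 (supercritical), so q < 1. The extinction probability is the smaller root: q = (5/19)/(13/18) = 90/247.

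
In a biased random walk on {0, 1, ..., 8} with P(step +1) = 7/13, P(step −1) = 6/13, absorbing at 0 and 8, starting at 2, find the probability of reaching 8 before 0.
P(hit 8 before 0) = (1 − (6/7)^2) / (1 − (6/7)^8) = 117649/314245

Let u_k denote P(reach 8 before 0 | start at k). Boundary: u_0 = 0, u_8 = 1. Recurrence: u_k = 7/13·u_{k+1} + 6/13·u_{k-1} for 1 ≤ k ≤ 7. Try u_k = A + B·r^k with r = q/p = (6/13)/(7/13) = 6/7. Substitution satisfies the recurrence; boundary conditions give:
  u_k = (1 − r^k) / (1 − r^N) = (1 − (6/7)^2) / (1 − (6/7)^8) = 117649/314245.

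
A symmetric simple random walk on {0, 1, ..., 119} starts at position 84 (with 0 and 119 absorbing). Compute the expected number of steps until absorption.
E[τ | X_0 = 84] = 2940

Let v_k = E[τ | X_0 = k]. Boundary: v_0 = v_119 = 0. Recurrence: v_k = 1 + (v_{k-1} + v_{k+1})/2 for 1 ≤ k ≤ 118. The particular solution to v_k − (v_{k-1} + v_{k+1})/2 = 1 is v_k = −k^2. Adding homogeneous solution A + B k and matching boundaries gives v_k = k (119 − k). Substituting k = 84: v_84 = 84 · 35 = 2940.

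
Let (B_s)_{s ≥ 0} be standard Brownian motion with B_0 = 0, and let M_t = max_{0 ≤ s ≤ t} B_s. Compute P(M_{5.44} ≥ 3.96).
P(M_{5.44} ≥ 3.96) = 2·P(B_{5.44} ≥ 3.96) = 2(1 − Φ(3.96/√5.44)) ≈ 0.0895

By the reflection principle for Brownian motion, P(M_t ≥ a) = 2 · P(B_t ≥ a) for a ≥ 0. Since B_t ~ N(0, t), P(B_t ≥ 3.96) = 1 − Φ(3.96/√t) = 1 − Φ(3.96/√5.44) = 1 − Φ(1.6978). So
  P(M_{5.44} ≥ 3.96) = 2(1 − Φ(1.6978)) ≈ 0.0895.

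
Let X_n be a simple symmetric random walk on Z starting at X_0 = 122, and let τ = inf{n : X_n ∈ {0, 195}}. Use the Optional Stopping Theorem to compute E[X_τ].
E[X_τ] = 122

X_n is a martingale and τ is a bounded-mean stopping time (indeed τ is finite a.s. with bounded expectation since the walk is in a bounded region). By the OST, E[X_τ] = E[X_0] = 122. Equivalently: E[X_τ] = 195 · P(hit 195 first) + 0 · P(hit 0 first) = 195 · (122/195) = 122.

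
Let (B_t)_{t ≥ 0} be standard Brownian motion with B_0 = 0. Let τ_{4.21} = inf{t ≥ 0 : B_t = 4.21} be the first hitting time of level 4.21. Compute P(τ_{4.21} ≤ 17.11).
P(τ_{4.21} ≤ 17.11) = 2(1 − Φ(4.21/√17.11)) = 2(1 − Φ(1.0178)) ≈ 0.3088

By the reflection principle for standard BM, P(τ_b ≤ t) = 2 · P(B_t ≥ b). Since B_t ~ N(0, t), P(B_t ≥ 4.21) = 1 − Φ(4.21/√t) = 1 − Φ(4.21/√17.11) = 1 − Φ(1.0178) ≈ 0.15439. Doubling: P(τ_{4.21} ≤ 17.11) ≈ 2 · 0.15439 = 0.30878 ≈ 0.3088.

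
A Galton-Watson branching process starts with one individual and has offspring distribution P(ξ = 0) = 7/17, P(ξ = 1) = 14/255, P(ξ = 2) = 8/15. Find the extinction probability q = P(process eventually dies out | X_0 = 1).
q = 105/136

The pgf is f(s) = 7/17 + 14/255·s + 8/15·s². The extinction probability q is the smallest fixed point of f in [0, 1]. Setting s = f(s):
  8/15·s² + (14/255 − 1)·s + 7/17 = 0
  8/15·s² − (7/17 + 8/15)·s + 7/17 = 0
which factors as (s − 1)·(8/15·s − 7/17) = 0, giving roots s = 1 and s = (7/17)/(8/15) = 105/136.
Mean offspring μ = 14/255 + 2·8/15 = 286/255 > 1 (supercritical), so q < 1. The extinction probability is the smaller root: q = (7/17)/(8/15) = 105/136.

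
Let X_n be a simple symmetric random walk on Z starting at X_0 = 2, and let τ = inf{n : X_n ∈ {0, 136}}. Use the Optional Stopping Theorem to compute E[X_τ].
E[X_τ] = 2

X_n is a martingale and τ is a bounded-mean stopping time (indeed τ is finite a.s. with bounded expectation since the walk is in a bounded region). By the OST, E[X_τ] = E[X_0] = 2. Equivalently: E[X_τ] = 136 · P(hit 136 first) + 0 · P(hit 0 first) = 136 · (2/136) = 2.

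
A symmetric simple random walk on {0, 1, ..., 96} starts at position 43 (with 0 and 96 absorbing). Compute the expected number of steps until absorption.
E[τ | X_0 = 43] = 2279

Let v_k = E[τ | X_0 = k]. Boundary: v_0 = v_96 = 0. Recurrence: v_k = 1 + (v_{k-1} + v_{k+1})/2 for 1 ≤ k ≤ 95. The particular solution to v_k − (v_{k-1} + v_{k+1})/2 = 1 is v_k = −k^2. Adding homogeneous solution A + B k and matching boundaries gives v_k = k (96 − k). Substituting k = 43: v_43 = 43 · 53 = 2279.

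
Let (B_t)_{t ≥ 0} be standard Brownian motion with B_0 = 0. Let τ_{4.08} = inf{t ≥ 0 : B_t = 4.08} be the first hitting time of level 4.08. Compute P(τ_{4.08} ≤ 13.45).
P(τ_{4.08} ≤ 13.45) = 2(1 − Φ(4.08/√13.45)) = 2(1 − Φ(1.1125)) ≈ 0.2659

By the reflection principle for standard BM, P(τ_b ≤ t) = 2 · P(B_t ≥ b). Since B_t ~ N(0, t), P(B_t ≥ 4.08) = 1 − Φ(4.08/√t) = 1 − Φ(4.08/√13.45) = 1 − Φ(1.1125) ≈ 0.13296. Doubling: P(τ_{4.08} ≤ 13.45) ≈ 2 · 0.13296 = 0.26592 ≈ 0.2659.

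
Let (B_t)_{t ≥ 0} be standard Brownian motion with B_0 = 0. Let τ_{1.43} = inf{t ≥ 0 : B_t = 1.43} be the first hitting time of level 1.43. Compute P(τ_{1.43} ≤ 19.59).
P(τ_{1.43} ≤ 19.59) = 2(1 − Φ(1.43/√19.59)) = 2(1 − Φ(0.3231)) ≈ 0.7466

By the reflection principle for standard BM, P(τ_b ≤ t) = 2 · P(B_t ≥ b). Since B_t ~ N(0, t), P(B_t ≥ 1.43) = 1 − Φ(1.43/√t) = 1 − Φ(1.43/√19.59) = 1 − Φ(0.3231) ≈ 0.37331. Doubling: P(τ_{1.43} ≤ 19.59) ≈ 2 · 0.37331 = 0.74662 ≈ 0.7466.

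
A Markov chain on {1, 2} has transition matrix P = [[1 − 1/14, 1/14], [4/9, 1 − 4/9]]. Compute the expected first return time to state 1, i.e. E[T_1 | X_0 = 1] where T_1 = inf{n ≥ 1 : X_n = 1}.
E[T_1 | X_0 = 1] = 1/π_1 = 65/56

For an irreducible recurrent Markov chain with stationary distribution π, E[T_i | X_0 = i] = 1/π_i (Kac's formula). Here π_1 = (4/9)/(1/14 + 4/9) = (4/9)/(65/126) = 56/65, so E[T_1 | X_0 = 1] = 1/π_1 = (1/14 + 4/9)/(4/9) = (65/126)/(4/9) = 65/56.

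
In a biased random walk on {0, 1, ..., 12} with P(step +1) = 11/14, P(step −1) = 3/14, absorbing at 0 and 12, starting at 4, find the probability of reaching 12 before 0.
P(hit 12 before 0) = (1 − (3/11)^4) / (1 − (3/11)^12) = 214358881/215551363

Let u_k denote P(reach 12 before 0 | start at k). Boundary: u_0 = 0, u_12 = 1. Recurrence: u_k = 11/14·u_{k+1} + 3/14·u_{k-1} for 1 ≤ k ≤ 11. Try u_k = A + B·r^k with r = q/p = (3/14)/(11/14) = 3/11. Substitution satisfies the recurrence; boundary conditions give:
  u_k = (1 − r^k) / (1 − r^N) = (1 − (3/11)^4) / (1 − (3/11)^12) = 214358881/215551363.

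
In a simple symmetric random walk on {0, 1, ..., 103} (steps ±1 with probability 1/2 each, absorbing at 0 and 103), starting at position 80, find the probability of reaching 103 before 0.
P(hit 103 before 0) = 80/103

Let u_k = P(hit 103 before 0 | start at k). Then u_0 = 0, u_103 = 1, and u_k = u_{k-1}/2 + u_{k+1}/2 for 1 ≤ k ≤ 102. This harmonic recurrence is solved by u_k = k/103, giving u_80 = 80/103.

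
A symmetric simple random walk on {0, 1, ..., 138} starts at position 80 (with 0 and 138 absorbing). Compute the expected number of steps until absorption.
E[τ | X_0 = 80] = 4640

Let v_k = E[τ | X_0 = k]. Boundary: v_0 = v_138 = 0. Recurrence: v_k = 1 + (v_{k-1} + v_{k+1})/2 for 1 ≤ k ≤ 137. The particular solution to v_k − (v_{k-1} + v_{k+1})/2 = 1 is v_k = −k^2. Adding homogeneous solution A + B k and matching boundaries gives v_k = k (138 − k). Substituting k = 80: v_80 = 80 · 58 = 4640.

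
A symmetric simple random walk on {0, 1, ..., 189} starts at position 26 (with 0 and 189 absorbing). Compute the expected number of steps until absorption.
E[τ | X_0 = 26] = 4238

Let v_k = E[τ | X_0 = k]. Boundary: v_0 = v_189 = 0. Recurrence: v_k = 1 + (v_{k-1} + v_{k+1})/2 for 1 ≤ k ≤ 188. The particular solution to v_k − (v_{k-1} + v_{k+1})/2 = 1 is v_k = −k^2. Adding homogeneous solution A + B k and matching boundaries gives v_k = k (189 − k). Substituting k = 26: v_26 = 26 · 163 = 4238.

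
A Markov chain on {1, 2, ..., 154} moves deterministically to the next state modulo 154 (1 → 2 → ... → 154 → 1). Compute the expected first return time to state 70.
E[T_70 | X_0 = 70] = 154

The chain cycles deterministically, so starting at state 70 it returns in exactly 154 steps. Equivalently, the stationary distribution is uniform π_j = 1/154 for every state j, so by Kac's formula E[T_70] = 1/π_70 = 154.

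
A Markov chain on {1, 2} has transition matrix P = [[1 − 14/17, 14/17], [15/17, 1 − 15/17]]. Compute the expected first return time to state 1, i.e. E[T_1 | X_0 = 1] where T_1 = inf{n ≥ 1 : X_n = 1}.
E[T_1 | X_0 = 1] = 1/π_1 = 29/15

For an irreducible recurrent Markov chain with stationary distribution π, E[T_i | X_0 = i] = 1/π_i (Kac's formula). Here π_1 = (15/17)/(14/17 + 15/17) = (15/17)/(29/17) = 15/29, so E[T_1 | X_0 = 1] = 1/π_1 = (14/17 + 15/17)/(15/17) = (29/17)/(15/17) = 29/15.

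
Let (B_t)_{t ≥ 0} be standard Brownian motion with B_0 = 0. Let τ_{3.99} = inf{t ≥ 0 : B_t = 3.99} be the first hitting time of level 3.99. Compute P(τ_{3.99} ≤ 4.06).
P(τ_{3.99} ≤ 4.06) = 2(1 − Φ(3.99/√4.06)) = 2(1 − Φ(1.9802)) ≈ 0.0477

By the reflection principle for standard BM, P(τ_b ≤ t) = 2 · P(B_t ≥ b). Since B_t ~ N(0, t), P(B_t ≥ 3.99) = 1 − Φ(3.99/√t) = 1 − Φ(3.99/√4.06) = 1 − Φ(1.9802) ≈ 0.02384. Doubling: P(τ_{3.99} ≤ 4.06) ≈ 2 · 0.02384 = 0.04768 ≈ 0.0477.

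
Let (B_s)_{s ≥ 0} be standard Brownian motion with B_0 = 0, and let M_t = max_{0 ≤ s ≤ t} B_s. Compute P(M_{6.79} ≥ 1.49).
P(M_{6.79} ≥ 1.49) = 2·P(B_{6.79} ≥ 1.49) = 2(1 − Φ(1.49/√6.79)) ≈ 0.5675

By the reflection principle for Brownian motion, P(M_t ≥ a) = 2 · P(B_t ≥ a) for a ≥ 0. Since B_t ~ N(0, t), P(B_t ≥ 1.49) = 1 − Φ(1.49/√t) = 1 − Φ(1.49/√6.79) = 1 − Φ(0.5718). So
  P(M_{6.79} ≥ 1.49) = 2(1 − Φ(0.5718)) ≈ 0.5675.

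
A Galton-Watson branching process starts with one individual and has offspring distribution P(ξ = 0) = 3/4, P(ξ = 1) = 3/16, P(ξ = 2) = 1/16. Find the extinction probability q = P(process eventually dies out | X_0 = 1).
q = 1

Mean offspring μ = 0·3/4 + 1·3/16 + 2·1/16 = 5/16 ≤ 1. For μ ≤ 1 with offspring not concentrated at 1, the Galton-Watson process goes extinct almost surely, so q = 1.
(Algebraic check: The pgf is f(s) = 3/4 + 3/16·s + 1/16·s². The extinction probability q is the smallest fixed point of f in [0, 1]. Setting s = f(s):
  1/16·s² + (3/16 − 1)·s + 3/4 = 0
  1/16·s² − (3/4 + 1/16)·s + 3/4 = 0
which factors as (s − 1)·(1/16·s − 3/4) = 0, giving roots s = 1 and s = (3/4)/(1/16) = 12. Since 12 ≥ 1, the smallest root in [0, 1] is s = 1.)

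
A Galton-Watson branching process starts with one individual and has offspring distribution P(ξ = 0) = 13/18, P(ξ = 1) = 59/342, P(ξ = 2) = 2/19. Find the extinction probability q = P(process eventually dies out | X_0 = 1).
q = 1

Mean offspring μ = 0·13/18 + 1·59/342 + 2·2/19 = 131/342 ≤ 1. For μ ≤ 1 with offspring not concentrated at 1, the Galton-Watson process goes extinct almost surely, so q = 1.
(Algebraic check: The pgf is f(s) = 13/18 + 59/342·s + 2/19·s². The extinction probability q is the smallest fixed point of f in [0, 1]. Setting s = f(s):
  2/19·s² + (59/342 − 1)·s + 13/18 = 0
  2/19·s² − (13/18 + 2/19)·s + 13/18 = 0
which factors as (s − 1)·(2/19·s − 13/18) = 0, giving roots s = 1 and s = (13/18)/(2/19) = 247/36. Since 247/36 ≥ 1, the smallest root in [0, 1] is s = 1.)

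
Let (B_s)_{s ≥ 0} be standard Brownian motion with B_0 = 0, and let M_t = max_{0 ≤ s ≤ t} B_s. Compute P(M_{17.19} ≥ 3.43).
P(M_{17.19} ≥ 3.43) = 2·P(B_{17.19} ≥ 3.43) = 2(1 − Φ(3.43/√17.19)) ≈ 0.4081

By the reflection principle for Brownian motion, P(M_t ≥ a) = 2 · P(B_t ≥ a) for a ≥ 0. Since B_t ~ N(0, t), P(B_t ≥ 3.43) = 1 − Φ(3.43/√t) = 1 − Φ(3.43/√17.19) = 1 − Φ(0.8273). So
  P(M_{17.19} ≥ 3.43) = 2(1 − Φ(0.8273)) ≈ 0.4081.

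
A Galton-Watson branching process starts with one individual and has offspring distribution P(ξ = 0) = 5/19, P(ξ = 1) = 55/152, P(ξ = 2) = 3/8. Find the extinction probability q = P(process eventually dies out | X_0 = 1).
q = 40/57

The pgf is f(s) = 5/19 + 55/152·s + 3/8·s². The extinction probability q is the smallest fixed point of f in [0, 1]. Setting s = f(s):
  3/8·s² + (55/152 − 1)·s + 5/19 = 0
  3/8·s² − (5/19 + 3/8)·s + 5/19 = 0
which factors as (s − 1)·(3/8·s − 5/19) = 0, giving roots s = 1 and s = (5/19)/(3/8) = 40/57.
Mean offspring μ = 55/152 + 2·3/8 = 169/152 > 1 (supercritical), so q < 1. The extinction probability is the smaller root: q = (5/19)/(3/8) = 40/57.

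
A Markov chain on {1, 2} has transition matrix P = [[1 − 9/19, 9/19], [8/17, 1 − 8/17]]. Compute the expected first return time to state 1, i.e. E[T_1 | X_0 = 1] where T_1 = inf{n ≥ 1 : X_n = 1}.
E[T_1 | X_0 = 1] = 1/π_1 = 305/152

For an irreducible recurrent Markov chain with stationary distribution π, E[T_i | X_0 = i] = 1/π_i (Kac's formula). Here π_1 = (8/17)/(9/19 + 8/17) = (8/17)/(305/323) = 152/305, so E[T_1 | X_0 = 1] = 1/π_1 = (9/19 + 8/17)/(8/17) = (305/323)/(8/17) = 305/152.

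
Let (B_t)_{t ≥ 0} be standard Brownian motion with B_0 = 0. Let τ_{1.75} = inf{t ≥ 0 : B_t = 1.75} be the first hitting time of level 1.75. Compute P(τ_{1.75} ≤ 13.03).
P(τ_{1.75} ≤ 13.03) = 2(1 − Φ(1.75/√13.03)) = 2(1 − Φ(0.4848)) ≈ 0.6278

By the reflection principle for standard BM, P(τ_b ≤ t) = 2 · P(B_t ≥ b). Since B_t ~ N(0, t), P(B_t ≥ 1.75) = 1 − Φ(1.75/√t) = 1 − Φ(1.75/√13.03) = 1 − Φ(0.4848) ≈ 0.31391. Doubling: P(τ_{1.75} ≤ 13.03) ≈ 2 · 0.31391 = 0.62782 ≈ 0.6278.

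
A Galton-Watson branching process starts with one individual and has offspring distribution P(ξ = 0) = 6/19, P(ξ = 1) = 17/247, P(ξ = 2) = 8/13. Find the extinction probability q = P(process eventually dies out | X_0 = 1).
q = 39/76

The pgf is f(s) = 6/19 + 17/247·s + 8/13·s². The extinction probability q is the smallest fixed point of f in [0, 1]. Setting s = f(s):
  8/13·s² + (17/247 − 1)·s + 6/19 = 0
  8/13·s² − (6/19 + 8/13)·s + 6/19 = 0
which factors as (s − 1)·(8/13·s − 6/19) = 0, giving roots s = 1 and s = (6/19)/(8/13) = 39/76.
Mean offspring μ = 17/247 + 2·8/13 = 321/247 > 1 (supercritical), so q < 1. The extinction probability is the smaller root: q = (6/19)/(8/13) = 39/76.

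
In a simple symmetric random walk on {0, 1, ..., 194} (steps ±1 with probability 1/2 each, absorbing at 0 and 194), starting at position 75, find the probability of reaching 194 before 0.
P(hit 194 before 0) = 75/194

Let u_k = P(hit 194 before 0 | start at k). Then u_0 = 0, u_194 = 1, and u_k = u_{k-1}/2 + u_{k+1}/2 for 1 ≤ k ≤ 193. This harmonic recurrence is solved by u_k = k/194, giving u_75 = 75/194.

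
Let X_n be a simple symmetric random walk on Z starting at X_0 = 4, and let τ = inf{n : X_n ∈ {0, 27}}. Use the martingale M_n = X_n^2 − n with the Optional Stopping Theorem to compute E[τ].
E[τ] = 92

M_n = X_n^2 − n is a martingale (since E[X_{n+1}^2 | F_n] = X_n^2 + 1). By OST (τ has finite mean in a bounded region), E[M_τ] = E[M_0] = X_0^2 − 0 = 4^2 = 16. Also E[M_τ] = E[X_τ^2] − E[τ]. The walk exits at 0 or 27, with P(hit 27 first) = 4/27, so E[X_τ^2] = 27^2 · 4/27 + 0 = 108. Thus E[τ] = E[X_τ^2] − E[M_τ] = 108 − 16 = 92 = 4(27 − 4) = 92.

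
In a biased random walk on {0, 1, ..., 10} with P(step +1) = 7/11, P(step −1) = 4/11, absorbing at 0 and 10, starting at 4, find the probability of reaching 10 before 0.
P(hit 10 before 0) = (1 − (4/7)^4) / (1 − (4/7)^10) = 7647185/8528081

Let u_k denote P(reach 10 before 0 | start at k). Boundary: u_0 = 0, u_10 = 1. Recurrence: u_k = 7/11·u_{k+1} + 4/11·u_{k-1} for 1 ≤ k ≤ 9. Try u_k = A + B·r^k with r = q/p = (4/11)/(7/11) = 4/7. Substitution satisfies the recurrence; boundary conditions give:
  u_k = (1 − r^k) / (1 − r^N) = (1 − (4/7)^4) / (1 − (4/7)^10) = 7647185/8528081.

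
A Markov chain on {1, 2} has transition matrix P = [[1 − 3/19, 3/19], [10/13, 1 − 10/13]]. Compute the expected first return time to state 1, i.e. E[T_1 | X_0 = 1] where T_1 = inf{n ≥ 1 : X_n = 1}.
E[T_1 | X_0 = 1] = 1/π_1 = 229/190

For an irreducible recurrent Markov chain with stationary distribution π, E[T_i | X_0 = i] = 1/π_i (Kac's formula). Here π_1 = (10/13)/(3/19 + 10/13) = (10/13)/(229/247) = 190/229, so E[T_1 | X_0 = 1] = 1/π_1 = (3/19 + 10/13)/(10/13) = (229/247)/(10/13) = 229/190.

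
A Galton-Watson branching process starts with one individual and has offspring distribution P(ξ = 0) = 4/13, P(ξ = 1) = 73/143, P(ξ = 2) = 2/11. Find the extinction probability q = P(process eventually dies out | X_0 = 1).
q = 1

Mean offspring μ = 0·4/13 + 1·73/143 + 2·2/11 = 125/143 ≤ 1. For μ ≤ 1 with offspring not concentrated at 1, the Galton-Watson process goes extinct almost surely, so q = 1.
(Algebraic check: The pgf is f(s) = 4/13 + 73/143·s + 2/11·s². The extinction probability q is the smallest fixed point of f in [0, 1]. Setting s = f(s):
  2/11·s² + (73/143 − 1)·s + 4/13 = 0
  2/11·s² − (4/13 + 2/11)·s + 4/13 = 0
which factors as (s − 1)·(2/11·s − 4/13) = 0, giving roots s = 1 and s = (4/13)/(2/11) = 22/13. Since 22/13 ≥ 1, the smallest root in [0, 1] is s = 1.)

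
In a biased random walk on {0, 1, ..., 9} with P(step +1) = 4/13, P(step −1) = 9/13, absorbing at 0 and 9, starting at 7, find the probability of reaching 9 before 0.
P(hit 9 before 0) = (1 − (9/4)^7) / (1 − (9/4)^9) = 15253072/77431669

Let u_k denote P(reach 9 before 0 | start at k). Boundary: u_0 = 0, u_9 = 1. Recurrence: u_k = 4/13·u_{k+1} + 9/13·u_{k-1} for 1 ≤ k ≤ 8. Try u_k = A + B·r^k with r = q/p = (9/13)/(4/13) = 9/4. Substitution satisfies the recurrence; boundary conditions give:
  u_k = (1 − r^k) / (1 − r^N) = (1 − (9/4)^7) / (1 − (9/4)^9) = 15253072/77431669.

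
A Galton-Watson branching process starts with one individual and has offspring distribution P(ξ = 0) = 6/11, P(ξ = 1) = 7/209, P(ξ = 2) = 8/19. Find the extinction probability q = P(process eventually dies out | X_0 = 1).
q = 1

Mean offspring μ = 0·6/11 + 1·7/209 + 2·8/19 = 183/209 ≤ 1. For μ ≤ 1 with offspring not concentrated at 1, the Galton-Watson process goes extinct almost surely, so q = 1.
(Algebraic check: The pgf is f(s) = 6/11 + 7/209·s + 8/19·s². The extinction probability q is the smallest fixed point of f in [0, 1]. Setting s = f(s):
  8/19·s² + (7/209 − 1)·s + 6/11 = 0
  8/19·s² − (6/11 + 8/19)·s + 6/11 = 0
which factors as (s − 1)·(8/19·s − 6/11) = 0, giving roots s = 1 and s = (6/11)/(8/19) = 57/44. Since 57/44 ≥ 1, the smallest root in [0, 1] is s = 1.)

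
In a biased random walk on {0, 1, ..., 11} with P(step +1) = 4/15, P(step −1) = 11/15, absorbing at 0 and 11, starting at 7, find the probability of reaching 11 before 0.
P(hit 11 before 0) = (1 − (11/4)^7) / (1 − (11/4)^11) = 712074496/40758210901

Let u_k denote P(reach 11 before 0 | start at k). Boundary: u_0 = 0, u_11 = 1. Recurrence: u_k = 4/15·u_{k+1} + 11/15·u_{k-1} for 1 ≤ k ≤ 10. Try u_k = A + B·r^k with r = q/p = (11/15)/(4/15) = 11/4. Substitution satisfies the recurrence; boundary conditions give:
  u_k = (1 − r^k) / (1 − r^N) = (1 − (11/4)^7) / (1 − (11/4)^11) = 712074496/40758210901.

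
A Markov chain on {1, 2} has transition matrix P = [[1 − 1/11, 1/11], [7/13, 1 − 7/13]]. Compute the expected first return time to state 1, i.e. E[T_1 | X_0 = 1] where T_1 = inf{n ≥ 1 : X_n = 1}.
E[T_1 | X_0 = 1] = 1/π_1 = 90/77

For an irreducible recurrent Markov chain with stationary distribution π, E[T_i | X_0 = i] = 1/π_i (Kac's formula). Here π_1 = (7/13)/(1/11 + 7/13) = (7/13)/(90/143) = 77/90, so E[T_1 | X_0 = 1] = 1/π_1 = (1/11 + 7/13)/(7/13) = (90/143)/(7/13) = 90/77.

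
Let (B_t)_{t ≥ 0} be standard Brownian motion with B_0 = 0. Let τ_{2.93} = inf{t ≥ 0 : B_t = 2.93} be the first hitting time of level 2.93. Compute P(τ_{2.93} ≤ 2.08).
P(τ_{2.93} ≤ 2.08) = 2(1 − Φ(2.93/√2.08)) = 2(1 − Φ(2.0316)) ≈ 0.0422

By the reflection principle for standard BM, P(τ_b ≤ t) = 2 · P(B_t ≥ b). Since B_t ~ N(0, t), P(B_t ≥ 2.93) = 1 − Φ(2.93/√t) = 1 − Φ(2.93/√2.08) = 1 − Φ(2.0316) ≈ 0.02110. Doubling: P(τ_{2.93} ≤ 2.08) ≈ 2 · 0.02110 = 0.04220 ≈ 0.0422.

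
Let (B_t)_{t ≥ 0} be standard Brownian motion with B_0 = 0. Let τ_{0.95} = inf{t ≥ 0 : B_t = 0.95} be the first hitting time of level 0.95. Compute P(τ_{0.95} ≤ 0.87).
P(τ_{0.95} ≤ 0.87) = 2(1 − Φ(0.95/√0.87)) = 2(1 − Φ(1.0185)) ≈ 0.3084

By the reflection principle for standard BM, P(τ_b ≤ t) = 2 · P(B_t ≥ b). Since B_t ~ N(0, t), P(B_t ≥ 0.95) = 1 − Φ(0.95/√t) = 1 − Φ(0.95/√0.87) = 1 − Φ(1.0185) ≈ 0.15422. Doubling: P(τ_{0.95} ≤ 0.87) ≈ 2 · 0.15422 = 0.30844 ≈ 0.3084.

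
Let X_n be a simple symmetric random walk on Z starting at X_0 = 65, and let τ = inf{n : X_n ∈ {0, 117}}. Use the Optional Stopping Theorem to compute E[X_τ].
E[X_τ] = 65

X_n is a martingale and τ is a bounded-mean stopping time (indeed τ is finite a.s. with bounded expectation since the walk is in a bounded region). By the OST, E[X_τ] = E[X_0] = 65. Equivalently: E[X_τ] = 117 · P(hit 117 first) + 0 · P(hit 0 first) = 117 · (65/117) = 65.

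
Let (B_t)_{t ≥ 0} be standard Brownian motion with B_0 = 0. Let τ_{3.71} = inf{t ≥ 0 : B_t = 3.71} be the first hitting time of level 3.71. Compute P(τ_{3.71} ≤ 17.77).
P(τ_{3.71} ≤ 17.77) = 2(1 − Φ(3.71/√17.77)) = 2(1 − Φ(0.8801)) ≈ 0.3788

By the reflection principle for standard BM, P(τ_b ≤ t) = 2 · P(B_t ≥ b). Since B_t ~ N(0, t), P(B_t ≥ 3.71) = 1 − Φ(3.71/√t) = 1 − Φ(3.71/√17.77) = 1 − Φ(0.8801) ≈ 0.18940. Doubling: P(τ_{3.71} ≤ 17.77) ≈ 2 · 0.18940 = 0.37880 ≈ 0.3788.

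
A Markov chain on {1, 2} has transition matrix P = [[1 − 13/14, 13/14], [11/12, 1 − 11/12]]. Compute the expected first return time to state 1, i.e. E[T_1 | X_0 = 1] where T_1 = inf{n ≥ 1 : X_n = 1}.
E[T_1 | X_0 = 1] = 1/π_1 = 155/77

For an irreducible recurrent Markov chain with stationary distribution π, E[T_i | X_0 = i] = 1/π_i (Kac's formula). Here π_1 = (11/12)/(13/14 + 11/12) = (11/12)/(155/84) = 77/155, so E[T_1 | X_0 = 1] = 1/π_1 = (13/14 + 11/12)/(11/12) = (155/84)/(11/12) = 155/77.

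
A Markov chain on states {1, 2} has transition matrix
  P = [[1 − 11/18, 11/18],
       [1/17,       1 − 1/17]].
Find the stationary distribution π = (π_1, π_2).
π_1 = 18/205, π_2 = 187/205

Solve πP = π with π_1 + π_2 = 1. From πP = π: π_1 · (1 − 11/18) + π_2 · 1/17 = π_1 ⇒ π_2 · 1/17 = π_1 · 11/18 ⇒ π_2/π_1 = (11/18)/(1/17) = 187/18. Together with π_1 + π_2 = 1:
  π_1 = (1/17)/(11/18 + 1/17) = (1/17)/(205/306) = 18/205,
  π_2 = (11/18)/(11/18 + 1/17) = (11/18)/(205/306) = 187/205.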